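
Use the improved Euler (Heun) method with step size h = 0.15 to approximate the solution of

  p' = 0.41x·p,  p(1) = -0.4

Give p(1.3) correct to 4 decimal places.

Heun: k1 = f(x_n, p_n); k2 = f(x_n + h, p_n + h·k1); p_{n+1} = p_n + (h/2)·(k1 + k2).
x=1.000000, p=-0.400000:
  k1 = f(1.000000, -0.400000) = -0.164000
  k2 = f(1.150000, -0.424600) = -0.200199
  p ← -0.400000 + (0.15/2)·(-0.164000 + (-0.200199)) = -0.427315
x=1.150000, p=-0.427315:
  k1 = f(1.150000, -0.427315) = -0.201479
  k2 = f(1.300000, -0.457537) = -0.243867
  p ← -0.427315 + (0.15/2)·(-0.201479 + (-0.243867)) = -0.460716
p(1.3) ≈ -0.4607

-0.4607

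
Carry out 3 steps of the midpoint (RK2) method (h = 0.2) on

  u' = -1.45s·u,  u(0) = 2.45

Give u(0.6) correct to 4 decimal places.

Midpoint: k1 = f(s_n, u_n); k2 = f(s_n + h/2, u_n + (h/2)·k1); u_{n+1} = u_n + h·k2.
s=0.000000, u=2.450000:
  k1 = f(0.000000, 2.450000) = 0.000000
  k2 = f(0.100000, 2.450000) = -0.355250
  u ← 2.450000 + 0.2·(-0.355250) = 2.378950
s=0.200000, u=2.378950:
  k1 = f(0.200000, 2.378950) = -0.689895
  k2 = f(0.300000, 2.309960) = -1.004833
  u ← 2.378950 + 0.2·(-1.004833) = 2.177983
s=0.400000, u=2.177983:
  k1 = f(0.400000, 2.177983) = -1.263230
  k2 = f(0.500000, 2.051660) = -1.487454
  u ← 2.177983 + 0.2·(-1.487454) = 1.880493
u(0.6) ≈ 1.8805

1.8805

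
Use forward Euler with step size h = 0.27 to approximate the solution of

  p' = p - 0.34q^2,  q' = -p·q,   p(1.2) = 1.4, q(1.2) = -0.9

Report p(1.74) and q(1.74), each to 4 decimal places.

Euler on (p,q): p_{n+1} = p_n + h·p', q_{n+1} = q_n + h·q'.
1.200000: (1.400000, -0.900000); f=(1.124600, 1.260000) → (1.703642, -0.559800)
1.470000: (1.703642, -0.559800); f=(1.597094, 0.953699) → (2.134857, -0.302301)
(p(1.74), q(1.74)) ≈ (2.1349, -0.3023)

2.1349, -0.3023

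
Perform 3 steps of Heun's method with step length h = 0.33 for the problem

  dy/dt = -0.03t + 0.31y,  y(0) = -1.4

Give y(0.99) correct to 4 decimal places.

-1.9181

Heun: k1 = f(t_n, y_n); k2 = f(t_n + h, y_n + h·k1); y_{n+1} = y_n + (h/2)·(k1 + k2).
t=0.000000, y=-1.400000:
  k1 = f(0.000000, -1.400000) = -0.434000
  k2 = f(0.330000, -1.543220) = -0.488298
  y ← -1.400000 + (0.33/2)·(-0.434000 + (-0.488298)) = -1.552179
t=0.330000, y=-1.552179:
  k1 = f(0.330000, -1.552179) = -0.491076
  k2 = f(0.660000, -1.714234) = -0.551213
  y ← -1.552179 + (0.33/2)·(-0.491076 + (-0.551213)) = -1.724157
t=0.660000, y=-1.724157:
  k1 = f(0.660000, -1.724157) = -0.554289
  k2 = f(0.990000, -1.907072) = -0.620892
  y ← -1.724157 + (0.33/2)·(-0.554289 + (-0.620892)) = -1.918062
y(0.99) ≈ -1.9181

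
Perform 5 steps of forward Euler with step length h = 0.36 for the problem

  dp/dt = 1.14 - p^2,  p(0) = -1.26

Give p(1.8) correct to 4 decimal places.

-9.7533

Euler: p_{n+1} = p_n + h·f(t_n, p_n).
t=0.000000, p=-1.260000: f=-0.447600 → p ← -1.260000 + 0.36·(-0.447600) = -1.421136
t=0.360000, p=-1.421136: f=-0.879628 → p ← -1.421136 + 0.36·(-0.879628) = -1.737802
t=0.720000, p=-1.737802: f=-1.879955 → p ← -1.737802 + 0.36·(-1.879955) = -2.414586
t=1.080000, p=-2.414586: f=-4.690225 → p ← -2.414586 + 0.36·(-4.690225) = -4.103067
t=1.440000, p=-4.103067: f=-15.695158 → p ← -4.103067 + 0.36·(-15.695158) = -9.753324
p(1.8) ≈ -9.7533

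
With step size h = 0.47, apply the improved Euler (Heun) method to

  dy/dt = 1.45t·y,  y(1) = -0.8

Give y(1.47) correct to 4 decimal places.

-1.7464

Heun: k1 = f(t_n, y_n); k2 = f(t_n + h, y_n + h·k1); y_{n+1} = y_n + (h/2)·(k1 + k2).
t=1.000000, y=-0.800000:
  k1 = f(1.000000, -0.800000) = -1.160000
  k2 = f(1.470000, -1.345200) = -2.867294
  y ← -0.800000 + (0.47/2)·(-1.160000 + (-2.867294)) = -1.746414
y(1.47) ≈ -1.7464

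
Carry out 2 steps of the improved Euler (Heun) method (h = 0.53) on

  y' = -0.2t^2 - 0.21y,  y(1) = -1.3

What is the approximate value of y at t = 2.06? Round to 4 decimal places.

-1.5294

Heun: k1 = f(t_n, y_n); k2 = f(t_n + h, y_n + h·k1); y_{n+1} = y_n + (h/2)·(k1 + k2).
t=1.000000, y=-1.300000:
  k1 = f(1.000000, -1.300000) = 0.073000
  k2 = f(1.530000, -1.261310) = -0.203305
  y ← -1.300000 + (0.53/2)·(0.073000 + (-0.203305)) = -1.334531
t=1.530000, y=-1.334531:
  k1 = f(1.530000, -1.334531) = -0.187929
  k2 = f(2.060000, -1.434133) = -0.547552
  y ← -1.334531 + (0.53/2)·(-0.187929 + (-0.547552)) = -1.529433
y(2.06) ≈ -1.5294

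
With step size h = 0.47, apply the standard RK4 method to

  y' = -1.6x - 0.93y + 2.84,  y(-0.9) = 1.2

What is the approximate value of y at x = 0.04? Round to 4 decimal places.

RK4: k1 = f(x_n, y_n); k2 = f(x_n + h/2, y_n + (h/2)·k1); k3 = f(x_n + h/2, y_n + (h/2)·k2); k4 = f(x_n + h, y_n + h·k3); y_{n+1} = y_n + (h/6)·(k1 + 2k2 + 2k3 + k4).
x=-0.900000, y=1.200000:
  k1 = f(-0.900000, 1.200000) = 3.164000
  k2 = f(-0.665000, 1.943540) = 2.096508
  k3 = f(-0.665000, 1.692679) = 2.329808
  k4 = f(-0.430000, 2.295010) = 1.393641
  y ← 1.200000 + (0.47/6)·(k1 + 2k2 + 2k3 + k4) = 2.250471
x=-0.430000, y=2.250471:
  k1 = f(-0.430000, 2.250471) = 1.435062
  k2 = f(-0.195000, 2.587711) = 0.745429
  k3 = f(-0.195000, 2.425647) = 0.896148
  k4 = f(0.040000, 2.671661) = 0.291355
  y ← 2.250471 + (0.47/6)·(k1 + 2k2 + 2k3 + k4) = 2.642888
y(0.04) ≈ 2.6429

2.6429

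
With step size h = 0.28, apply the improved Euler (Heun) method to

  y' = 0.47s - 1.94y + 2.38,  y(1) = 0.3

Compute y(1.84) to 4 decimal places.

Heun: k1 = f(s_n, y_n); k2 = f(s_n + h, y_n + h·k1); y_{n+1} = y_n + (h/2)·(k1 + k2).
s=1.000000, y=0.300000:
  k1 = f(1.000000, 0.300000) = 2.268000
  k2 = f(1.280000, 0.935040) = 1.167622
  y ← 0.300000 + (0.28/2)·(2.268000 + 1.167622) = 0.780987
s=1.280000, y=0.780987:
  k1 = f(1.280000, 0.780987) = 1.466485
  k2 = f(1.560000, 1.191603) = 0.801490
  y ← 0.780987 + (0.28/2)·(1.466485 + 0.801490) = 1.098504
s=1.560000, y=1.098504:
  k1 = f(1.560000, 1.098504) = 0.982103
  k2 = f(1.840000, 1.373492) = 0.580225
  y ← 1.098504 + (0.28/2)·(0.982103 + 0.580225) = 1.317230
y(1.84) ≈ 1.3172

1.3172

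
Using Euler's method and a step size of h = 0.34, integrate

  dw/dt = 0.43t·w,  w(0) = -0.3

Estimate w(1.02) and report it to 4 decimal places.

-0.3462

Euler: w_{n+1} = w_n + h·f(t_n, w_n).
t=0.000000, w=-0.300000: f=0.000000 → w ← -0.300000 + 0.34·0.000000 = -0.300000
t=0.340000, w=-0.300000: f=-0.043860 → w ← -0.300000 + 0.34·(-0.043860) = -0.314912
t=0.680000, w=-0.314912: f=-0.092080 → w ← -0.314912 + 0.34·(-0.092080) = -0.346220
w(1.02) ≈ -0.3462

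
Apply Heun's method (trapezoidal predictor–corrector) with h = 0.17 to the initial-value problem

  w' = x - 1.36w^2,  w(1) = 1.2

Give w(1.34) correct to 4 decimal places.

Heun: k1 = f(x_n, w_n); k2 = f(x_n + h, w_n + h·k1); w_{n+1} = w_n + (h/2)·(k1 + k2).
x=1.000000, w=1.200000:
  k1 = f(1.000000, 1.200000) = -0.958400
  k2 = f(1.170000, 1.037072) = -0.292705
  w ← 1.200000 + (0.17/2)·(-0.958400 + (-0.292705)) = 1.093656
x=1.170000, w=1.093656:
  k1 = f(1.170000, 1.093656) = -0.456674
  k2 = f(1.340000, 1.016022) = -0.063928
  w ← 1.093656 + (0.17/2)·(-0.456674 + (-0.063928)) = 1.049405
w(1.34) ≈ 1.0494

1.0494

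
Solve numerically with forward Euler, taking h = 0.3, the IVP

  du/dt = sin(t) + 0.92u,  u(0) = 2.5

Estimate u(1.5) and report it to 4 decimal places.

9.4960

Euler: u_{n+1} = u_n + h·f(t_n, u_n).
t=0.000000, u=2.500000: f=2.300000 → u ← 2.500000 + 0.3·2.300000 = 3.190000
t=0.300000, u=3.190000: f=3.230320 → u ← 3.190000 + 0.3·3.230320 = 4.159096
t=0.600000, u=4.159096: f=4.391011 → u ← 4.159096 + 0.3·4.391011 = 5.476399
t=0.900000, u=5.476399: f=5.821614 → u ← 5.476399 + 0.3·5.821614 = 7.222884
t=1.200000, u=7.222884: f=7.577092 → u ← 7.222884 + 0.3·7.577092 = 9.496011
u(1.5) ≈ 9.4960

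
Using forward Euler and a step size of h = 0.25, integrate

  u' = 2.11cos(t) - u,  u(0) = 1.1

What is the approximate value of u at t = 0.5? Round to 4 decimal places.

Euler: u_{n+1} = u_n + h·f(t_n, u_n).
t=0.000000, u=1.100000: f=1.010000 → u ← 1.100000 + 0.25·1.010000 = 1.352500
t=0.250000, u=1.352500: f=0.691905 → u ← 1.352500 + 0.25·0.691905 = 1.525476
u(0.5) ≈ 1.5255

1.5255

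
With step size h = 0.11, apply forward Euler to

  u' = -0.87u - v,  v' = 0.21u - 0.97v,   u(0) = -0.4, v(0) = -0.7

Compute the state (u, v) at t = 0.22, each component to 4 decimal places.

Euler on (u,v): u_{n+1} = u_n + h·u', v_{n+1} = v_n + h·v'.
0.000000: (-0.400000, -0.700000); f=(1.048000, 0.595000) → (-0.284720, -0.634550)
0.110000: (-0.284720, -0.634550); f=(0.882256, 0.555722) → (-0.187672, -0.573421)
(u(0.22), v(0.22)) ≈ (-0.1877, -0.5734)

-0.1877, -0.5734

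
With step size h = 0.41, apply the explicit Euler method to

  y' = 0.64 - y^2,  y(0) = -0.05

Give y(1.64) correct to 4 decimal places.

0.7310

Euler: y_{n+1} = y_n + h·f(x_n, y_n).
x=0.000000, y=-0.050000: f=0.637500 → y ← -0.050000 + 0.41·0.637500 = 0.211375
x=0.410000, y=0.211375: f=0.595321 → y ← 0.211375 + 0.41·0.595321 = 0.455456
x=0.820000, y=0.455456: f=0.432559 → y ← 0.455456 + 0.41·0.432559 = 0.632806
x=1.230000, y=0.632806: f=0.239557 → y ← 0.632806 + 0.41·0.239557 = 0.731024
y(1.64) ≈ 0.7310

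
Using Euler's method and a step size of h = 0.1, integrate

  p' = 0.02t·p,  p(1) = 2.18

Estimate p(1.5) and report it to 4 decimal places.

2.2063

Euler: p_{n+1} = p_n + h·f(t_n, p_n).
t=1.000000, p=2.180000: f=0.043600 → p ← 2.180000 + 0.1·0.043600 = 2.184360
t=1.100000, p=2.184360: f=0.048056 → p ← 2.184360 + 0.1·0.048056 = 2.189166
t=1.200000, p=2.189166: f=0.052540 → p ← 2.189166 + 0.1·0.052540 = 2.194420
t=1.300000, p=2.194420: f=0.057055 → p ← 2.194420 + 0.1·0.057055 = 2.200125
t=1.400000, p=2.200125: f=0.061604 → p ← 2.200125 + 0.1·0.061604 = 2.206285
p(1.5) ≈ 2.2063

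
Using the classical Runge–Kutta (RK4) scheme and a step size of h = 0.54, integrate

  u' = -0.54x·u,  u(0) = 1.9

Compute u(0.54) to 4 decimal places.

RK4: k1 = f(x_n, u_n); k2 = f(x_n + h/2, u_n + (h/2)·k1); k3 = f(x_n + h/2, u_n + (h/2)·k2); k4 = f(x_n + h, u_n + h·k3); u_{n+1} = u_n + (h/6)·(k1 + 2k2 + 2k3 + k4).
x=0.000000, u=1.900000:
  k1 = f(0.000000, 1.900000) = 0.000000
  k2 = f(0.270000, 1.900000) = -0.277020
  k3 = f(0.270000, 1.825205) = -0.266115
  k4 = f(0.540000, 1.756298) = -0.512136
  u ← 1.900000 + (0.54/6)·(k1 + 2k2 + 2k3 + k4) = 1.756143
u(0.54) ≈ 1.7561

1.7561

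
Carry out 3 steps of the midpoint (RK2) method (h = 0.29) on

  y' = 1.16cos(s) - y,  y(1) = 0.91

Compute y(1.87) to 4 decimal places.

0.4236

Midpoint: k1 = f(s_n, y_n); k2 = f(s_n + h/2, y_n + (h/2)·k1); y_{n+1} = y_n + h·k2.
s=1.000000, y=0.910000:
  k1 = f(1.000000, 0.910000) = -0.283249
  k2 = f(1.145000, 0.868929) = -0.389795
  y ← 0.910000 + 0.29·(-0.389795) = 0.796959
s=1.290000, y=0.796959:
  k1 = f(1.290000, 0.796959) = -0.475499
  k2 = f(1.435000, 0.728012) = -0.570972
  y ← 0.796959 + 0.29·(-0.570972) = 0.631377
s=1.580000, y=0.631377:
  k1 = f(1.580000, 0.631377) = -0.642054
  k2 = f(1.725000, 0.538280) = -0.716448
  y ← 0.631377 + 0.29·(-0.716448) = 0.423608
y(1.87) ≈ 0.4236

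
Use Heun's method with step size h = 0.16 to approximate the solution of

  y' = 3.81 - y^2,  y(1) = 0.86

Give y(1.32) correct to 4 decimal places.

1.5366

Heun: k1 = f(s_n, y_n); k2 = f(s_n + h, y_n + h·k1); y_{n+1} = y_n + (h/2)·(k1 + k2).
s=1.000000, y=0.860000:
  k1 = f(1.000000, 0.860000) = 3.070400
  k2 = f(1.160000, 1.351264) = 1.984086
  y ← 0.860000 + (0.16/2)·(3.070400 + 1.984086) = 1.264359
s=1.160000, y=1.264359:
  k1 = f(1.160000, 1.264359) = 2.211397
  k2 = f(1.320000, 1.618182) = 1.191486
  y ← 1.264359 + (0.16/2)·(2.211397 + 1.191486) = 1.536589
y(1.32) ≈ 1.5366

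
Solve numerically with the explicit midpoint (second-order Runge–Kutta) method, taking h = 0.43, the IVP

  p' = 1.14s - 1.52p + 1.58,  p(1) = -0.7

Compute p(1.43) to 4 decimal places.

Midpoint: k1 = f(s_n, p_n); k2 = f(s_n + h/2, p_n + (h/2)·k1); p_{n+1} = p_n + h·k2.
s=1.000000, p=-0.700000:
  k1 = f(1.000000, -0.700000) = 3.784000
  k2 = f(1.215000, 0.113560) = 2.792489
  p ← -0.700000 + 0.43·2.792489 = 0.500770
p(1.43) ≈ 0.5008

0.5008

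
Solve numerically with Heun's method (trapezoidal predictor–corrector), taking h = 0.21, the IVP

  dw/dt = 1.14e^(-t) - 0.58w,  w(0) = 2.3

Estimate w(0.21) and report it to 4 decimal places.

2.2391

Heun: k1 = f(t_n, w_n); k2 = f(t_n + h, w_n + h·k1); w_{n+1} = w_n + (h/2)·(k1 + k2).
t=0.000000, w=2.300000:
  k1 = f(0.000000, 2.300000) = -0.194000
  k2 = f(0.210000, 2.259260) = -0.386305
  w ← 2.300000 + (0.21/2)·(-0.194000 + (-0.386305)) = 2.239068
w(0.21) ≈ 2.2391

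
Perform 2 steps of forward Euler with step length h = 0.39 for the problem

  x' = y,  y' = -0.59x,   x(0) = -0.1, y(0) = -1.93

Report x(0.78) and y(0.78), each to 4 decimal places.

Euler on (x,y): x_{n+1} = x_n + h·x', y_{n+1} = y_n + h·y'.
0.000000: (-0.100000, -1.930000); f=(-1.930000, 0.059000) → (-0.852700, -1.906990)
0.390000: (-0.852700, -1.906990); f=(-1.906990, 0.503093) → (-1.596426, -1.710784)
(x(0.78), y(0.78)) ≈ (-1.5964, -1.7108)

-1.5964, -1.7108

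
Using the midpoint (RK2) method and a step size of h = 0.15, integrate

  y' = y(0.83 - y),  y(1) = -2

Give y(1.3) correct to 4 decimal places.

Midpoint: k1 = f(t_n, y_n); k2 = f(t_n + h/2, y_n + (h/2)·k1); y_{n+1} = y_n + h·k2.
t=1.000000, y=-2.000000:
  k1 = f(1.000000, -2.000000) = -5.660000
  k2 = f(1.075000, -2.424500) = -7.890535
  y ← -2.000000 + 0.15·(-7.890535) = -3.183580
t=1.150000, y=-3.183580:
  k1 = f(1.150000, -3.183580) = -12.777555
  k2 = f(1.225000, -4.141897) = -20.593085
  y ← -3.183580 + 0.15·(-20.593085) = -6.272543
y(1.3) ≈ -6.2725

-6.2725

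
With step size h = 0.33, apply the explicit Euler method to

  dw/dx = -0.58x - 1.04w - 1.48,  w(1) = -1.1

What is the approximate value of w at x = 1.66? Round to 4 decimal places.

Euler: w_{n+1} = w_n + h·f(x_n, w_n).
x=1.000000, w=-1.100000: f=-0.916000 → w ← -1.100000 + 0.33·(-0.916000) = -1.402280
x=1.330000, w=-1.402280: f=-0.793029 → w ← -1.402280 + 0.33·(-0.793029) = -1.663980
w(1.66) ≈ -1.6640

-1.6640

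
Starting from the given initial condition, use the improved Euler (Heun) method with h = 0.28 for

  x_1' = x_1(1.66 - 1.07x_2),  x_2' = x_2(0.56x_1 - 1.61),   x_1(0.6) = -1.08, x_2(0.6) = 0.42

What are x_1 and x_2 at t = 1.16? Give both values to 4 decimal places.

-2.3564, 0.1253

Heun on (x_1,x_2): k1 = f(t_n, state_n); k2 = f(t_n + h, state_n + h·k1); state_{n+1} = state_n + (h/2)·(k1 + k2).
0.600000: (-1.080000, 0.420000)
  k1 = (-1.307448, -0.930216)
  predictor → (-1.446085, 0.159540)
  k2 = (-2.153645, -0.386055)
  → (-1.564553, 0.235722)
0.880000: (-1.564553, 0.235722)
  k1 = (-2.202542, -0.586040)
  predictor → (-2.181265, 0.071631)
  k2 = (-3.453717, -0.202823)
  → (-2.356429, 0.125281)
(x_1(1.16), x_2(1.16)) ≈ (-2.3564, 0.1253)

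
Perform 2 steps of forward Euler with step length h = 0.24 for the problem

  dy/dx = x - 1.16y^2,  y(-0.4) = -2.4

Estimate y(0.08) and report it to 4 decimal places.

Euler: y_{n+1} = y_n + h·f(x_n, y_n).
x=-0.400000, y=-2.400000: f=-7.081600 → y ← -2.400000 + 0.24·(-7.081600) = -4.099584
x=-0.160000, y=-4.099584: f=-19.655643 → y ← -4.099584 + 0.24·(-19.655643) = -8.816938
y(0.08) ≈ -8.8169

-8.8169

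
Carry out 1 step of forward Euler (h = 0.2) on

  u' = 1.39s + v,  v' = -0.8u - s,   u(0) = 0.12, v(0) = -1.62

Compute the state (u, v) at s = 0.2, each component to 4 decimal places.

-0.2040, -1.6392

Euler on (u,v): u_{n+1} = u_n + h·u', v_{n+1} = v_n + h·v'.
0.000000: (0.120000, -1.620000); f=(-1.620000, -0.096000) → (-0.204000, -1.639200)
(u(0.2), v(0.2)) ≈ (-0.2040, -1.6392)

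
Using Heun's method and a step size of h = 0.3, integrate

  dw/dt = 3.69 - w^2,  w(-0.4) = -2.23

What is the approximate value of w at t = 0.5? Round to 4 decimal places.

-42.9663

Heun: k1 = f(t_n, w_n); k2 = f(t_n + h, w_n + h·k1); w_{n+1} = w_n + (h/2)·(k1 + k2).
t=-0.400000, w=-2.230000:
  k1 = f(-0.400000, -2.230000) = -1.282900
  k2 = f(-0.100000, -2.614870) = -3.147545
  w ← -2.230000 + (0.3/2)·(-1.282900 + (-3.147545)) = -2.894567
t=-0.100000, w=-2.894567:
  k1 = f(-0.100000, -2.894567) = -4.688517
  k2 = f(0.200000, -4.301122) = -14.809649
  w ← -2.894567 + (0.3/2)·(-4.688517 + (-14.809649)) = -5.819292
t=0.200000, w=-5.819292:
  k1 = f(0.200000, -5.819292) = -30.174155
  k2 = f(0.500000, -14.871538) = -217.472642
  w ← -5.819292 + (0.3/2)·(-30.174155 + (-217.472642)) = -42.966311
w(0.5) ≈ -42.9663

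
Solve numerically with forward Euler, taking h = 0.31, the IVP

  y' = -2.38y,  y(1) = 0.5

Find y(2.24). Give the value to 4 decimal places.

Euler: y_{n+1} = y_n + h·f(t_n, y_n).
t=1.000000, y=0.500000: f=-1.190000 → y ← 0.500000 + 0.31·(-1.190000) = 0.131100
t=1.310000, y=0.131100: f=-0.312018 → y ← 0.131100 + 0.31·(-0.312018) = 0.034374
t=1.620000, y=0.034374: f=-0.081811 → y ← 0.034374 + 0.31·(-0.081811) = 0.009013
t=1.930000, y=0.009013: f=-0.021451 → y ← 0.009013 + 0.31·(-0.021451) = 0.002363
y(2.24) ≈ 0.0024

0.0024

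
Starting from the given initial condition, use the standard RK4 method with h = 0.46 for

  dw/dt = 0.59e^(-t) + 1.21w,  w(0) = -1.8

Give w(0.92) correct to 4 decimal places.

RK4: k1 = f(t_n, w_n); k2 = f(t_n + h/2, w_n + (h/2)·k1); k3 = f(t_n + h/2, w_n + (h/2)·k2); k4 = f(t_n + h, w_n + h·k3); w_{n+1} = w_n + (h/6)·(k1 + 2k2 + 2k3 + k4).
t=0.000000, w=-1.800000:
  k1 = f(0.000000, -1.800000) = -1.588000
  k2 = f(0.230000, -2.165240) = -2.151166
  k3 = f(0.230000, -2.294768) = -2.307895
  k4 = f(0.460000, -2.861631) = -3.090117
  w ← -1.800000 + (0.46/6)·(k1 + 2k2 + 2k3 + k4) = -2.842378
t=0.460000, w=-2.842378:
  k1 = f(0.460000, -2.842378) = -3.066820
  k2 = f(0.690000, -3.547747) = -3.996844
  k3 = f(0.690000, -3.761652) = -4.255669
  k4 = f(0.920000, -4.799986) = -5.572857
  w ← -2.842378 + (0.46/6)·(k1 + 2k2 + 2k3 + k4) = -4.770139
w(0.92) ≈ -4.7701

-4.7701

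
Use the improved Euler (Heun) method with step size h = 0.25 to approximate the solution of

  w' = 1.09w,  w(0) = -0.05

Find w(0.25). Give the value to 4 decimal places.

-0.0655

Heun: k1 = f(x_n, w_n); k2 = f(x_n + h, w_n + h·k1); w_{n+1} = w_n + (h/2)·(k1 + k2).
x=0.000000, w=-0.050000:
  k1 = f(0.000000, -0.050000) = -0.054500
  k2 = f(0.250000, -0.063625) = -0.069351
  w ← -0.050000 + (0.25/2)·(-0.054500 + (-0.069351)) = -0.065481
w(0.25) ≈ -0.0655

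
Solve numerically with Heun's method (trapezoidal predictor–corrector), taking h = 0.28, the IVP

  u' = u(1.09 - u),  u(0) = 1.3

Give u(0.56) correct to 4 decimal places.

1.1969

Heun: k1 = f(s_n, u_n); k2 = f(s_n + h, u_n + h·k1); u_{n+1} = u_n + (h/2)·(k1 + k2).
s=0.000000, u=1.300000:
  k1 = f(0.000000, 1.300000) = -0.273000
  k2 = f(0.280000, 1.223560) = -0.163419
  u ← 1.300000 + (0.28/2)·(-0.273000 + (-0.163419)) = 1.238901
s=0.280000, u=1.238901:
  k1 = f(0.280000, 1.238901) = -0.184474
  k2 = f(0.560000, 1.187249) = -0.115458
  u ← 1.238901 + (0.28/2)·(-0.184474 + (-0.115458)) = 1.196911
u(0.56) ≈ 1.1969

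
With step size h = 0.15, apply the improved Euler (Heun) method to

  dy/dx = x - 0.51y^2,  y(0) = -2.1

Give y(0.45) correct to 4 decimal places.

-3.8227

Heun: k1 = f(x_n, y_n); k2 = f(x_n + h, y_n + h·k1); y_{n+1} = y_n + (h/2)·(k1 + k2).
x=0.000000, y=-2.100000:
  k1 = f(0.000000, -2.100000) = -2.249100
  k2 = f(0.150000, -2.437365) = -2.879782
  y ← -2.100000 + (0.15/2)·(-2.249100 + (-2.879782)) = -2.484666
x=0.150000, y=-2.484666:
  k1 = f(0.150000, -2.484666) = -2.998519
  k2 = f(0.300000, -2.934444) = -4.091590
  y ← -2.484666 + (0.15/2)·(-2.998519 + (-4.091590)) = -3.016424
x=0.300000, y=-3.016424:
  k1 = f(0.300000, -3.016424) = -4.340396
  k2 = f(0.450000, -3.667484) = -6.409722
  y ← -3.016424 + (0.15/2)·(-4.340396 + (-6.409722)) = -3.822683
y(0.45) ≈ -3.8227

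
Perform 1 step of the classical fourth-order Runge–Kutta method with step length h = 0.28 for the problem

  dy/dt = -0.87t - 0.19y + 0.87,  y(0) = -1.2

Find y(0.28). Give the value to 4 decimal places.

RK4: k1 = f(t_n, y_n); k2 = f(t_n + h/2, y_n + (h/2)·k1); k3 = f(t_n + h/2, y_n + (h/2)·k2); k4 = f(t_n + h, y_n + h·k3); y_{n+1} = y_n + (h/6)·(k1 + 2k2 + 2k3 + k4).
t=0.000000, y=-1.200000:
  k1 = f(0.000000, -1.200000) = 1.098000
  k2 = f(0.140000, -1.046280) = 0.946993
  k3 = f(0.140000, -1.067421) = 0.951010
  k4 = f(0.280000, -0.933717) = 0.803806
  y ← -1.200000 + (0.28/6)·(k1 + 2k2 + 2k3 + k4) = -0.934102
y(0.28) ≈ -0.9341

-0.9341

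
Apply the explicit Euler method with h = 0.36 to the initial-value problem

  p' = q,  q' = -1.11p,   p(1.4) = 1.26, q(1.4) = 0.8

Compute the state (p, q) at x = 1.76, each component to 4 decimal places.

1.5480, 0.2965

Euler on (p,q): p_{n+1} = p_n + h·p', q_{n+1} = q_n + h·q'.
1.400000: (1.260000, 0.800000); f=(0.800000, -1.398600) → (1.548000, 0.296504)
(p(1.76), q(1.76)) ≈ (1.5480, 0.2965)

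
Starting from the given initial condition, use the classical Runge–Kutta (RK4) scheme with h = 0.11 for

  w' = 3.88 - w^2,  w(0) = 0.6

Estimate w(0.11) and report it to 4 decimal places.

0.9580

RK4: k1 = f(x_n, w_n); k2 = f(x_n + h/2, w_n + (h/2)·k1); k3 = f(x_n + h/2, w_n + (h/2)·k2); k4 = f(x_n + h, w_n + h·k3); w_{n+1} = w_n + (h/6)·(k1 + 2k2 + 2k3 + k4).
x=0.000000, w=0.600000:
  k1 = f(0.000000, 0.600000) = 3.520000
  k2 = f(0.055000, 0.793600) = 3.250199
  k3 = f(0.055000, 0.778761) = 3.273531
  k4 = f(0.110000, 0.960088) = 2.958230
  w ← 0.600000 + (0.11/6)·(k1 + 2k2 + 2k3 + k4) = 0.957971
w(0.11) ≈ 0.9580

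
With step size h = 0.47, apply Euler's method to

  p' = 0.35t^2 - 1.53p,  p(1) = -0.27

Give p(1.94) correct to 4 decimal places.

Euler: p_{n+1} = p_n + h·f(t_n, p_n).
t=1.000000, p=-0.270000: f=0.763100 → p ← -0.270000 + 0.47·0.763100 = 0.088657
t=1.470000, p=0.088657: f=0.620670 → p ← 0.088657 + 0.47·0.620670 = 0.380372
p(1.94) ≈ 0.3804

0.3804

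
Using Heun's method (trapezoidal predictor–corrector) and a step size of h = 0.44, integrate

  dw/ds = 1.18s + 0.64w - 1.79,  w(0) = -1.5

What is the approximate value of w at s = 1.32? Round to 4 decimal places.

Heun: k1 = f(s_n, w_n); k2 = f(s_n + h, w_n + h·k1); w_{n+1} = w_n + (h/2)·(k1 + k2).
s=0.000000, w=-1.500000:
  k1 = f(0.000000, -1.500000) = -2.750000
  k2 = f(0.440000, -2.710000) = -3.005200
  w ← -1.500000 + (0.44/2)·(-2.750000 + (-3.005200)) = -2.766144
s=0.440000, w=-2.766144:
  k1 = f(0.440000, -2.766144) = -3.041132
  k2 = f(0.880000, -4.104242) = -3.378315
  w ← -2.766144 + (0.44/2)·(-3.041132 + (-3.378315)) = -4.178422
s=0.880000, w=-4.178422:
  k1 = f(0.880000, -4.178422) = -3.425790
  k2 = f(1.320000, -5.685770) = -3.871293
  w ← -4.178422 + (0.44/2)·(-3.425790 + (-3.871293)) = -5.783781
w(1.32) ≈ -5.7838

-5.7838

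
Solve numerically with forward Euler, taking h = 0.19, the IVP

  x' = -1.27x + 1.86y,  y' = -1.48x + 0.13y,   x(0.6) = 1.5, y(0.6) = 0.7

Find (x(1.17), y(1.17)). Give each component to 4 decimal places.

Euler on (x,y): x_{n+1} = x_n + h·x', y_{n+1} = y_n + h·y'.
0.600000: (1.500000, 0.700000); f=(-0.603000, -2.129000) → (1.385430, 0.295490)
0.790000: (1.385430, 0.295490); f=(-1.209885, -2.012023) → (1.155552, -0.086794)
0.980000: (1.155552, -0.086794); f=(-1.628988, -1.721500) → (0.846044, -0.413879)
(x(1.17), y(1.17)) ≈ (0.8460, -0.4139)

0.8460, -0.4139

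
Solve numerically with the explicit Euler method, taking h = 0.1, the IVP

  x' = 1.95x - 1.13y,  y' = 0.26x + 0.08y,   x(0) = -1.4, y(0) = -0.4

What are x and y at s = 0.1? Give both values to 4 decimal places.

Euler on (x,y): x_{n+1} = x_n + h·x', y_{n+1} = y_n + h·y'.
0.000000: (-1.400000, -0.400000); f=(-2.278000, -0.396000) → (-1.627800, -0.439600)
(x(0.1), y(0.1)) ≈ (-1.6278, -0.4396)

-1.6278, -0.4396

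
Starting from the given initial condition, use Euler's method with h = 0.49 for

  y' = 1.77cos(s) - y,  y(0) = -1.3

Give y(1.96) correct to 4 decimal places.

0.5598

Euler: y_{n+1} = y_n + h·f(s_n, y_n).
s=0.000000, y=-1.300000: f=3.070000 → y ← -1.300000 + 0.49·3.070000 = 0.204300
s=0.490000, y=0.204300: f=1.357429 → y ← 0.204300 + 0.49·1.357429 = 0.869440
s=0.980000, y=0.869440: f=0.116490 → y ← 0.869440 + 0.49·0.116490 = 0.926520
s=1.470000, y=0.926520: f=-0.748413 → y ← 0.926520 + 0.49·(-0.748413) = 0.559798
y(1.96) ≈ 0.5598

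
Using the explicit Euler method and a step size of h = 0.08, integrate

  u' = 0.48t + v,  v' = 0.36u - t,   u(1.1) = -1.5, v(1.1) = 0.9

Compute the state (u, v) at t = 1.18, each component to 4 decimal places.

-1.3858, 0.7688

Euler on (u,v): u_{n+1} = u_n + h·u', v_{n+1} = v_n + h·v'.
1.100000: (-1.500000, 0.900000); f=(1.428000, -1.640000) → (-1.385760, 0.768800)
(u(1.18), v(1.18)) ≈ (-1.3858, 0.7688)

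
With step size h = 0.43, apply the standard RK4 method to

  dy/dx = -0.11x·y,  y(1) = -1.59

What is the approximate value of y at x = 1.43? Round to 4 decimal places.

RK4: k1 = f(x_n, y_n); k2 = f(x_n + h/2, y_n + (h/2)·k1); k3 = f(x_n + h/2, y_n + (h/2)·k2); k4 = f(x_n + h, y_n + h·k3); y_{n+1} = y_n + (h/6)·(k1 + 2k2 + 2k3 + k4).
x=1.000000, y=-1.590000:
  k1 = f(1.000000, -1.590000) = 0.174900
  k2 = f(1.215000, -1.552397) = 0.207478
  k3 = f(1.215000, -1.545392) = 0.206542
  k4 = f(1.430000, -1.501187) = 0.236137
  y ← -1.590000 + (0.43/6)·(k1 + 2k2 + 2k3 + k4) = -1.501200
y(1.43) ≈ -1.5012

-1.5012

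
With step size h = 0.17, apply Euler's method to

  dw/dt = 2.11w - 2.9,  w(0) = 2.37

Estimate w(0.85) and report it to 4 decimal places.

5.9844

Euler: w_{n+1} = w_n + h·f(t_n, w_n).
t=0.000000, w=2.370000: f=2.100700 → w ← 2.370000 + 0.17·2.100700 = 2.727119
t=0.170000, w=2.727119: f=2.854221 → w ← 2.727119 + 0.17·2.854221 = 3.212337
t=0.340000, w=3.212337: f=3.878030 → w ← 3.212337 + 0.17·3.878030 = 3.871602
t=0.510000, w=3.871602: f=5.269080 → w ← 3.871602 + 0.17·5.269080 = 4.767345
t=0.680000, w=4.767345: f=7.159098 → w ← 4.767345 + 0.17·7.159098 = 5.984392
w(0.85) ≈ 5.9844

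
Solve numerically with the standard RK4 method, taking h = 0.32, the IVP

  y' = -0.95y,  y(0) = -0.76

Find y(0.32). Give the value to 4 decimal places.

-0.5608

RK4: k1 = f(s_n, y_n); k2 = f(s_n + h/2, y_n + (h/2)·k1); k3 = f(s_n + h/2, y_n + (h/2)·k2); k4 = f(s_n + h, y_n + h·k3); y_{n+1} = y_n + (h/6)·(k1 + 2k2 + 2k3 + k4).
s=0.000000, y=-0.760000:
  k1 = f(0.000000, -0.760000) = 0.722000
  k2 = f(0.160000, -0.644480) = 0.612256
  k3 = f(0.160000, -0.662039) = 0.628937
  k4 = f(0.320000, -0.558740) = 0.530803
  y ← -0.760000 + (0.32/6)·(k1 + 2k2 + 2k3 + k4) = -0.560790
y(0.32) ≈ -0.5608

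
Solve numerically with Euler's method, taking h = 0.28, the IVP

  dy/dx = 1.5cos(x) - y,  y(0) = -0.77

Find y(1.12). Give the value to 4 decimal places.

0.6956

Euler: y_{n+1} = y_n + h·f(x_n, y_n).
x=0.000000, y=-0.770000: f=2.270000 → y ← -0.770000 + 0.28·2.270000 = -0.134400
x=0.280000, y=-0.134400: f=1.575983 → y ← -0.134400 + 0.28·1.575983 = 0.306875
x=0.560000, y=0.306875: f=0.964007 → y ← 0.306875 + 0.28·0.964007 = 0.576797
x=0.840000, y=0.576797: f=0.424397 → y ← 0.576797 + 0.28·0.424397 = 0.695628
y(1.12) ≈ 0.6956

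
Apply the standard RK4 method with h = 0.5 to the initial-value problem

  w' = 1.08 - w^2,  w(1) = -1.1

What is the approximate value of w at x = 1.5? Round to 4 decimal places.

-1.2197

RK4: k1 = f(x_n, w_n); k2 = f(x_n + h/2, w_n + (h/2)·k1); k3 = f(x_n + h/2, w_n + (h/2)·k2); k4 = f(x_n + h, w_n + h·k3); w_{n+1} = w_n + (h/6)·(k1 + 2k2 + 2k3 + k4).
x=1.000000, w=-1.100000:
  k1 = f(1.000000, -1.100000) = -0.130000
  k2 = f(1.250000, -1.132500) = -0.202556
  k3 = f(1.250000, -1.150639) = -0.243970
  k4 = f(1.500000, -1.221985) = -0.413248
  w ← -1.100000 + (0.5/6)·(k1 + 2k2 + 2k3 + k4) = -1.219692
w(1.5) ≈ -1.2197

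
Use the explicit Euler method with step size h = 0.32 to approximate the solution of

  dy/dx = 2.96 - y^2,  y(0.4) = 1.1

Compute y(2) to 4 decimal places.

1.7205

Euler: y_{n+1} = y_n + h·f(x_n, y_n).
x=0.400000, y=1.100000: f=1.750000 → y ← 1.100000 + 0.32·1.750000 = 1.660000
x=0.720000, y=1.660000: f=0.204400 → y ← 1.660000 + 0.32·0.204400 = 1.725408
x=1.040000, y=1.725408: f=-0.017033 → y ← 1.725408 + 0.32·(-0.017033) = 1.719958
x=1.360000, y=1.719958: f=0.001746 → y ← 1.719958 + 0.32·0.001746 = 1.720516
x=1.680000, y=1.720516: f=-0.000176 → y ← 1.720516 + 0.32·(-0.000176) = 1.720460
y(2) ≈ 1.7205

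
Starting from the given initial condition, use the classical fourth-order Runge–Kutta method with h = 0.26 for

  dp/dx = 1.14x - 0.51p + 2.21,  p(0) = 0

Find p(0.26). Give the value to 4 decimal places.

0.5750

RK4: k1 = f(x_n, p_n); k2 = f(x_n + h/2, p_n + (h/2)·k1); k3 = f(x_n + h/2, p_n + (h/2)·k2); k4 = f(x_n + h, p_n + h·k3); p_{n+1} = p_n + (h/6)·(k1 + 2k2 + 2k3 + k4).
x=0.000000, p=0.000000:
  k1 = f(0.000000, 0.000000) = 2.210000
  k2 = f(0.130000, 0.287300) = 2.211677
  k3 = f(0.130000, 0.287518) = 2.211566
  k4 = f(0.260000, 0.575007) = 2.213146
  p ← 0.000000 + (0.26/6)·(k1 + 2k2 + 2k3 + k4) = 0.575017
p(0.26) ≈ 0.5750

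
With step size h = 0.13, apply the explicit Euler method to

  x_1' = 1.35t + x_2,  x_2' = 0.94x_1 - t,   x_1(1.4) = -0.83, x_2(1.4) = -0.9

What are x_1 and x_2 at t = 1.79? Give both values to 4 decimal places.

Euler on (x_1,x_2): x_1_{n+1} = x_1_n + h·x_1', x_2_{n+1} = x_2_n + h·x_2'.
1.400000: (-0.830000, -0.900000); f=(0.990000, -2.180200) → (-0.701300, -1.183426)
1.530000: (-0.701300, -1.183426); f=(0.882074, -2.189222) → (-0.586630, -1.468025)
1.660000: (-0.586630, -1.468025); f=(0.772975, -2.211433) → (-0.486144, -1.755511)
(x_1(1.79), x_2(1.79)) ≈ (-0.4861, -1.7555)

-0.4861, -1.7555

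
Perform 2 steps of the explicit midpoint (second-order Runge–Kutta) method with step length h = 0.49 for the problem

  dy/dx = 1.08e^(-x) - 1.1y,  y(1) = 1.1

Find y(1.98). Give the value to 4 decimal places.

Midpoint: k1 = f(x_n, y_n); k2 = f(x_n + h/2, y_n + (h/2)·k1); y_{n+1} = y_n + h·k2.
x=1.000000, y=1.100000:
  k1 = f(1.000000, 1.100000) = -0.812690
  k2 = f(1.245000, 0.900891) = -0.680004
  y ← 1.100000 + 0.49·(-0.680004) = 0.766798
x=1.490000, y=0.766798:
  k1 = f(1.490000, 0.766798) = -0.600075
  k2 = f(1.735000, 0.619780) = -0.491245
  y ← 0.766798 + 0.49·(-0.491245) = 0.526088
y(1.98) ≈ 0.5261

0.5261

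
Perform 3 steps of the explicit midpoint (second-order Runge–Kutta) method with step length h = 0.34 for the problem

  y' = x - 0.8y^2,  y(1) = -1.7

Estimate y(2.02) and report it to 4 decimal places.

-12.3113

Midpoint: k1 = f(x_n, y_n); k2 = f(x_n + h/2, y_n + (h/2)·k1); y_{n+1} = y_n + h·k2.
x=1.000000, y=-1.700000:
  k1 = f(1.000000, -1.700000) = -1.312000
  k2 = f(1.170000, -1.923040) = -1.788466
  y ← -1.700000 + 0.34·(-1.788466) = -2.308079
x=1.340000, y=-2.308079:
  k1 = f(1.340000, -2.308079) = -2.921781
  k2 = f(1.510000, -2.804781) = -4.783439
  y ← -2.308079 + 0.34·(-4.783439) = -3.934448
x=1.680000, y=-3.934448:
  k1 = f(1.680000, -3.934448) = -10.703903
  k2 = f(1.850000, -5.754111) = -24.637836
  y ← -3.934448 + 0.34·(-24.637836) = -12.311312
y(2.02) ≈ -12.3113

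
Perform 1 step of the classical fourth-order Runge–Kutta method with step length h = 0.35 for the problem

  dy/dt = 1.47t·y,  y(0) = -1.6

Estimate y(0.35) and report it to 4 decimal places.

-1.7507

RK4: k1 = f(t_n, y_n); k2 = f(t_n + h/2, y_n + (h/2)·k1); k3 = f(t_n + h/2, y_n + (h/2)·k2); k4 = f(t_n + h, y_n + h·k3); y_{n+1} = y_n + (h/6)·(k1 + 2k2 + 2k3 + k4).
t=0.000000, y=-1.600000:
  k1 = f(0.000000, -1.600000) = 0.000000
  k2 = f(0.175000, -1.600000) = -0.411600
  k3 = f(0.175000, -1.672030) = -0.430130
  k4 = f(0.350000, -1.750545) = -0.900656
  y ← -1.600000 + (0.35/6)·(k1 + 2k2 + 2k3 + k4) = -1.750740
y(0.35) ≈ -1.7507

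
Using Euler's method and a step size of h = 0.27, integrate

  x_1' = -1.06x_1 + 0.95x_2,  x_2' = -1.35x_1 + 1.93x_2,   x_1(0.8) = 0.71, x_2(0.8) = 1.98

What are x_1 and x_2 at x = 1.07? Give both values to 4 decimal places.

1.0147, 2.7530

Euler on (x_1,x_2): x_1_{n+1} = x_1_n + h·x_1', x_2_{n+1} = x_2_n + h·x_2'.
0.800000: (0.710000, 1.980000); f=(1.128400, 2.862900) → (1.014668, 2.752983)
(x_1(1.07), x_2(1.07)) ≈ (1.0147, 2.7530)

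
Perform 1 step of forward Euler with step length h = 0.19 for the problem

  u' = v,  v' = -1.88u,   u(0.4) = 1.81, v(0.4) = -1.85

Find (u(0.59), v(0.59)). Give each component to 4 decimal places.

Euler on (u,v): u_{n+1} = u_n + h·u', v_{n+1} = v_n + h·v'.
0.400000: (1.810000, -1.850000); f=(-1.850000, -3.402800) → (1.458500, -2.496532)
(u(0.59), v(0.59)) ≈ (1.4585, -2.4965)

1.4585, -2.4965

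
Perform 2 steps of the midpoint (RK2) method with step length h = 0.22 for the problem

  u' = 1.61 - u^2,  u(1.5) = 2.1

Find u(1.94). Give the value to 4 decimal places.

Midpoint: k1 = f(x_n, u_n); k2 = f(x_n + h/2, u_n + (h/2)·k1); u_{n+1} = u_n + h·k2.
x=1.500000, u=2.100000:
  k1 = f(1.500000, 2.100000) = -2.800000
  k2 = f(1.610000, 1.792000) = -1.601264
  u ← 2.100000 + 0.22·(-1.601264) = 1.747722
x=1.720000, u=1.747722:
  k1 = f(1.720000, 1.747722) = -1.444532
  k2 = f(1.830000, 1.588823) = -0.914360
  u ← 1.747722 + 0.22·(-0.914360) = 1.546563
u(1.94) ≈ 1.5466

1.5466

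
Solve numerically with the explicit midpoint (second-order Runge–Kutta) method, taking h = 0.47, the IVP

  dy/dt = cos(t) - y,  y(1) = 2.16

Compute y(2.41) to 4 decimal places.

0.3319

Midpoint: k1 = f(t_n, y_n); k2 = f(t_n + h/2, y_n + (h/2)·k1); y_{n+1} = y_n + h·k2.
t=1.000000, y=2.160000:
  k1 = f(1.000000, 2.160000) = -1.619698
  k2 = f(1.235000, 1.779371) = -1.449850
  y ← 2.160000 + 0.47·(-1.449850) = 1.478571
t=1.470000, y=1.478571:
  k1 = f(1.470000, 1.478571) = -1.377945
  k2 = f(1.705000, 1.154754) = -1.288555
  y ← 1.478571 + 0.47·(-1.288555) = 0.872950
t=1.940000, y=0.872950:
  k1 = f(1.940000, 0.872950) = -1.233823
  k2 = f(2.175000, 0.583001) = -1.151108
  y ← 0.872950 + 0.47·(-1.151108) = 0.331929
y(2.41) ≈ 0.3319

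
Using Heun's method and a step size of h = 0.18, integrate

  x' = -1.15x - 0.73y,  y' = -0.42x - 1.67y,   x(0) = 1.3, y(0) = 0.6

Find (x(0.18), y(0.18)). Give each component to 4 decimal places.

Heun on (x,y): k1 = f(s_n, state_n); k2 = f(s_n + h, state_n + h·k1); state_{n+1} = state_n + (h/2)·(k1 + k2).
0.000000: (1.300000, 0.600000)
  k1 = (-1.933000, -1.548000)
  predictor → (0.952060, 0.321360)
  k2 = (-1.329462, -0.936536)
  → (1.006378, 0.376392)
(x(0.18), y(0.18)) ≈ (1.0064, 0.3764)

1.0064, 0.3764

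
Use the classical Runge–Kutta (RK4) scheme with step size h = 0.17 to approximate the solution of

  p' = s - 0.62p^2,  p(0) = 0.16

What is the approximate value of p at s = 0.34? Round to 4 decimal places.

0.2112

RK4: k1 = f(s_n, p_n); k2 = f(s_n + h/2, p_n + (h/2)·k1); k3 = f(s_n + h/2, p_n + (h/2)·k2); k4 = f(s_n + h, p_n + h·k3); p_{n+1} = p_n + (h/6)·(k1 + 2k2 + 2k3 + k4).
s=0.000000, p=0.160000:
  k1 = f(0.000000, 0.160000) = -0.015872
  k2 = f(0.085000, 0.158651) = 0.069395
  k3 = f(0.085000, 0.165899) = 0.067936
  k4 = f(0.170000, 0.171549) = 0.151754
  p ← 0.160000 + (0.17/6)·(k1 + 2k2 + 2k3 + k4) = 0.171632
s=0.170000, p=0.171632:
  k1 = f(0.170000, 0.171632) = 0.151736
  k2 = f(0.255000, 0.184530) = 0.233888
  k3 = f(0.255000, 0.191513) = 0.232260
  k4 = f(0.340000, 0.211116) = 0.312367
  p ← 0.171632 + (0.17/6)·(k1 + 2k2 + 2k3 + k4) = 0.211197
p(0.34) ≈ 0.2112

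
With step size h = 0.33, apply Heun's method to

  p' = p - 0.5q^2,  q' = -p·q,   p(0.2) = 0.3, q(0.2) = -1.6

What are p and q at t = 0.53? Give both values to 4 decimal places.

Heun on (p,q): k1 = f(t_n, state_n); k2 = f(t_n + h, state_n + h·k1); state_{n+1} = state_n + (h/2)·(k1 + k2).
0.200000: (0.300000, -1.600000)
  k1 = (-0.980000, 0.480000)
  predictor → (-0.023400, -1.441600)
  k2 = (-1.062505, -0.033733)
  → (-0.037013, -1.526366)
(p(0.53), q(0.53)) ≈ (-0.0370, -1.5264)

-0.0370, -1.5264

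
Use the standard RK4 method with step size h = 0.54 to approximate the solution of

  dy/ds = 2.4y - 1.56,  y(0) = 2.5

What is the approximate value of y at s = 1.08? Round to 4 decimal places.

RK4: k1 = f(s_n, y_n); k2 = f(s_n + h/2, y_n + (h/2)·k1); k3 = f(s_n + h/2, y_n + (h/2)·k2); k4 = f(s_n + h, y_n + h·k3); y_{n+1} = y_n + (h/6)·(k1 + 2k2 + 2k3 + k4).
s=0.000000, y=2.500000:
  k1 = f(0.000000, 2.500000) = 4.440000
  k2 = f(0.270000, 3.698800) = 7.317120
  k3 = f(0.270000, 4.475622) = 9.181494
  k4 = f(0.540000, 7.458007) = 16.339216
  y ← 2.500000 + (0.54/6)·(k1 + 2k2 + 2k3 + k4) = 7.339880
s=0.540000, y=7.339880:
  k1 = f(0.540000, 7.339880) = 16.055712
  k2 = f(0.810000, 11.674922) = 26.459813
  k3 = f(0.810000, 14.484029) = 33.201671
  k4 = f(1.080000, 25.268782) = 59.085077
  y ← 7.339880 + (0.54/6)·(k1 + 2k2 + 2k3 + k4) = 24.841618
y(1.08) ≈ 24.8416

24.8416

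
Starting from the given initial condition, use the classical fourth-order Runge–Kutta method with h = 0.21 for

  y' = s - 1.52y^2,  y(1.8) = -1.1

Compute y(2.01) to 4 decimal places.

-1.0838

RK4: k1 = f(s_n, y_n); k2 = f(s_n + h/2, y_n + (h/2)·k1); k3 = f(s_n + h/2, y_n + (h/2)·k2); k4 = f(s_n + h, y_n + h·k3); y_{n+1} = y_n + (h/6)·(k1 + 2k2 + 2k3 + k4).
s=1.800000, y=-1.100000:
  k1 = f(1.800000, -1.100000) = -0.039200
  k2 = f(1.905000, -1.104116) = 0.052010
  k3 = f(1.905000, -1.094539) = 0.084017
  k4 = f(2.010000, -1.082357) = 0.229327
  y ← -1.100000 + (0.21/6)·(k1 + 2k2 + 2k3 + k4) = -1.083824
y(2.01) ≈ -1.0838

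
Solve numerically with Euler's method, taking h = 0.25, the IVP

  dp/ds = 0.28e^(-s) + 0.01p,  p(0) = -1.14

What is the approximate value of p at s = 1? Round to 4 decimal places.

Euler: p_{n+1} = p_n + h·f(s_n, p_n).
s=0.000000, p=-1.140000: f=0.268600 → p ← -1.140000 + 0.25·0.268600 = -1.072850
s=0.250000, p=-1.072850: f=0.207336 → p ← -1.072850 + 0.25·0.207336 = -1.021016
s=0.500000, p=-1.021016: f=0.159618 → p ← -1.021016 + 0.25·0.159618 = -0.981111
s=0.750000, p=-0.981111: f=0.122452 → p ← -0.981111 + 0.25·0.122452 = -0.950499
p(1) ≈ -0.9505

-0.9505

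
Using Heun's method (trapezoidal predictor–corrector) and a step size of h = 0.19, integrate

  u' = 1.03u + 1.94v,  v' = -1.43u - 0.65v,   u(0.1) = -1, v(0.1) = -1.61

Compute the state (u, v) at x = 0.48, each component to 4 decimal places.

-2.4782, -0.3842

Heun on (u,v): k1 = f(x_n, state_n); k2 = f(x_n + h, state_n + h·k1); state_{n+1} = state_n + (h/2)·(k1 + k2).
0.100000: (-1.000000, -1.610000)
  k1 = (-4.153400, 2.476500)
  predictor → (-1.789146, -1.139465)
  k2 = (-4.053382, 3.299131)
  → (-1.779644, -1.061315)
0.290000: (-1.779644, -1.061315)
  k1 = (-3.891985, 3.234746)
  predictor → (-2.519121, -0.446713)
  k2 = (-3.461319, 3.892707)
  → (-2.478208, -0.384207)
(u(0.48), v(0.48)) ≈ (-2.4782, -0.3842)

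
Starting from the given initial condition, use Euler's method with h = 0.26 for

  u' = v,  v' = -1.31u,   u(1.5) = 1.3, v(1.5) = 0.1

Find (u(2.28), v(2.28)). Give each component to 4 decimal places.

Euler on (u,v): u_{n+1} = u_n + h·u', v_{n+1} = v_n + h·v'.
1.500000: (1.300000, 0.100000); f=(0.100000, -1.703000) → (1.326000, -0.342780)
1.760000: (1.326000, -0.342780); f=(-0.342780, -1.737060) → (1.236877, -0.794416)
2.020000: (1.236877, -0.794416); f=(-0.794416, -1.620309) → (1.030329, -1.215696)
(u(2.28), v(2.28)) ≈ (1.0303, -1.2157)

1.0303, -1.2157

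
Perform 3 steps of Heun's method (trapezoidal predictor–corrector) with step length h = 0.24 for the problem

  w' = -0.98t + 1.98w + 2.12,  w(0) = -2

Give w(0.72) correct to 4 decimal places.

Heun: k1 = f(t_n, w_n); k2 = f(t_n + h, w_n + h·k1); w_{n+1} = w_n + (h/2)·(k1 + k2).
t=0.000000, w=-2.000000:
  k1 = f(0.000000, -2.000000) = -1.840000
  k2 = f(0.240000, -2.441600) = -2.949568
  w ← -2.000000 + (0.24/2)·(-1.840000 + (-2.949568)) = -2.574748
t=0.240000, w=-2.574748:
  k1 = f(0.240000, -2.574748) = -3.213201
  k2 = f(0.480000, -3.345916) = -4.975315
  w ← -2.574748 + (0.24/2)·(-3.213201 + (-4.975315)) = -3.557370
t=0.480000, w=-3.557370:
  k1 = f(0.480000, -3.557370) = -5.393993
  k2 = f(0.720000, -4.851928) = -8.192418
  w ← -3.557370 + (0.24/2)·(-5.393993 + (-8.192418)) = -5.187739
w(0.72) ≈ -5.1877

-5.1877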